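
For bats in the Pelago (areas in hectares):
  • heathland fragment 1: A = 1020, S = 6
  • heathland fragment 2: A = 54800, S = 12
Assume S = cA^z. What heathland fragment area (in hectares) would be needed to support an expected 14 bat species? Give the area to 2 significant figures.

130000 hectares

z = ln(12/6) / ln(54800/1020) = 0.6931 / 3.9839 = 0.1740
c = 6 / 1020^0.1740 = 6 / 3.338 = 1.798
A = (14/1.798)^(1/0.1740) ⇒ ln A = ln(7.788)/0.1740 = 11.7974
A = e^11.7974 ≈ 132911 hectares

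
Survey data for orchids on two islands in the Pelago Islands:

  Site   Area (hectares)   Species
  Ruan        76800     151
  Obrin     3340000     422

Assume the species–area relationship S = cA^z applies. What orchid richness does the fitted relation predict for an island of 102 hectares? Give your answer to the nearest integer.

z = ln(422/151) / ln(3340000/76800) = 1.0277 / 3.7725 = 0.2724
c = 151 / 76800^0.2724 = 151 / 21.42 = 7.048
S₃ = 7.048 × 102^0.2724 = 7.048 × 3.525 ≈ 24.85

25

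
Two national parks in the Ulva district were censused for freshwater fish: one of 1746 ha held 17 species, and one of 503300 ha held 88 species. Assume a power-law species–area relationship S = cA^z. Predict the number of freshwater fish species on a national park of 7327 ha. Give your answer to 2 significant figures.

26

z = ln(88/17) / ln(503300/1746) = 1.6441 / 5.6639 = 0.2903
c = 17 / 1746^0.2903 = 17 / 8.732 = 1.947
S₃ = 1.947 × 7327^0.2903 = 1.947 × 13.24 ≈ 25.78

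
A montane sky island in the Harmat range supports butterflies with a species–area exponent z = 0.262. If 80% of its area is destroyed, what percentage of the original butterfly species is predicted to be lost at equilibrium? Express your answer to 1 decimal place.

S_new/S_old = (A_new/A_old)^z = 0.2^0.262
= exp(0.262 × ln 0.2) = exp(0.262 × -1.6094) = exp(-0.4217) ≈ 0.6559
Fraction lost = 1 − 0.6559 = 0.3441

34.4%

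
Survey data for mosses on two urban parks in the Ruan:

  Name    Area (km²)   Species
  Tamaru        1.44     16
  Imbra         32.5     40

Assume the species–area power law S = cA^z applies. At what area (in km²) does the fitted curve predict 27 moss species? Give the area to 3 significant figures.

z = ln(40/16) / ln(32.5/1.44) = 0.9163 / 3.1166 = 0.2940
c = 16 / 1.44^0.2940 = 16 / 1.113 = 14.37
A = (27/14.37)^(1/0.2940) ⇒ ln A = ln(1.878)/0.2940 = 2.1444
A = e^2.1444 ≈ 8.537 km²

8.54 km²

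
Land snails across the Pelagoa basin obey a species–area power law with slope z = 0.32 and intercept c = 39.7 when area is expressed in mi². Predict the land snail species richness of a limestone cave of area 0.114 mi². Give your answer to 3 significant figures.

19.8

S = 39.7 × 0.114^0.32
ln S = ln 39.7 + 0.32 × ln 0.114 = 3.6814 + 0.32 × -2.1716 = 2.9865
S = e^2.9865 ≈ 19.82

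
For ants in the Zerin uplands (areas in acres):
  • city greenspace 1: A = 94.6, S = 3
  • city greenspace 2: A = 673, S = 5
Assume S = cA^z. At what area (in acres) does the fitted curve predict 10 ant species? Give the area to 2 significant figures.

z = ln(5/3) / ln(673/94.6) = 0.5108 / 1.9621 = 0.2603
c = 3 / 94.6^0.2603 = 3 / 3.269 = 0.9177
A = (10/0.9177)^(1/0.2603) ⇒ ln A = ln(10.9)/0.2603 = 9.1741
A = e^9.1741 ≈ 9644 acres

9600 acres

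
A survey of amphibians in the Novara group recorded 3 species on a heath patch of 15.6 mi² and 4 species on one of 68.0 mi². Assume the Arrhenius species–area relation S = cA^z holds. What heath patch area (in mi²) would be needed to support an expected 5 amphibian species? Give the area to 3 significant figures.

213 mi²

z = ln(4/3) / ln(68/15.6) = 0.2877 / 1.4722 = 0.1954
c = 3 / 15.6^0.1954 = 3 / 1.711 = 1.754
A = (5/1.754)^(1/0.1954) ⇒ ln A = ln(2.851)/0.1954 = 5.3615
A = e^5.3615 ≈ 213 mi²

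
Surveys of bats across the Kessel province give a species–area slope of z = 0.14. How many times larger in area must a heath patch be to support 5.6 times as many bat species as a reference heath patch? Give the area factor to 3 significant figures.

221000

(A₂/A₁)^0.14 = 5.6, so A₂/A₁ = 5.6^(1/0.14) = 5.6^7.143
ln(A₂/A₁) = ln 5.6 / 0.14 = 1.7228 / 0.14 = 12.3055
A₂/A₁ = e^12.3055 ≈ 220902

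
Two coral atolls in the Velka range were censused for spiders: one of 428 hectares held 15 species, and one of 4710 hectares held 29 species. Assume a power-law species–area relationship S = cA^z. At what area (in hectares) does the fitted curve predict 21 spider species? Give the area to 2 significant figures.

z = ln(29/15) / ln(4710/428) = 0.6592 / 2.3983 = 0.2749
c = 15 / 428^0.2749 = 15 / 5.288 = 2.836
A = (21/2.836)^(1/0.2749) ⇒ ln A = ln(7.404)/0.2749 = 7.2832
A = e^7.2832 ≈ 1456 hectares

1500 hectares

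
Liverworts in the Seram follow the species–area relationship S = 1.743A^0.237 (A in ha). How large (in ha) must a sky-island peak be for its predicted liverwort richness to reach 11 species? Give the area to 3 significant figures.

11 = 1.743 × A^0.237  ⇒  A^0.237 = 11/1.743 = 6.311
ln A = ln(6.311) / 0.237 = 1.8423 / 0.237 = 7.7734
A = e^7.7734 ≈ 2376 ha

2380 ha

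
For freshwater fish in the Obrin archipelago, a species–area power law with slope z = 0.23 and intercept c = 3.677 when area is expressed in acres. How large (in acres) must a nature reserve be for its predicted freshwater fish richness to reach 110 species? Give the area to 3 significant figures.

110 = 3.677 × A^0.23  ⇒  A^0.23 = 110/3.677 = 29.92
ln A = ln(29.92) / 0.23 = 3.3984 / 0.23 = 14.7756
A = e^14.7756 ≈ 2611875 acres

2610000 acres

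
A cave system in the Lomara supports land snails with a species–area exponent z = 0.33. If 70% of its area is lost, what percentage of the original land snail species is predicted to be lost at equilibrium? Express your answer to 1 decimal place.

32.8%

S_new/S_old = (A_new/A_old)^z = 0.3^0.33
= exp(0.33 × ln 0.3) = exp(0.33 × -1.2040) = exp(-0.3973) ≈ 0.6721
Fraction lost = 1 − 0.6721 = 0.3279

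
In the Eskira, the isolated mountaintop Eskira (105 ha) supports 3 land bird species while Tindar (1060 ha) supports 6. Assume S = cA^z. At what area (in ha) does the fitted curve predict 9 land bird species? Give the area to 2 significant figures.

z = ln(6/3) / ln(1060/105) = 0.6931 / 2.3121 = 0.2998
c = 3 / 105^0.2998 = 3 / 4.036 = 0.7433
A = (9/0.7433)^(1/0.2998) ⇒ ln A = ln(12.11)/0.2998 = 8.3185
A = e^8.3185 ≈ 4099 ha

4100 ha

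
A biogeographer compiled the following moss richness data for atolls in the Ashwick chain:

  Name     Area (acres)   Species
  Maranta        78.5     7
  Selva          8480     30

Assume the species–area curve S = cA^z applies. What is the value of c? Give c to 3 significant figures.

1.80

z = ln(S₂/S₁) / ln(A₂/A₁) = ln(30/7) / ln(8480/78.5) = 1.4553 / 4.6824 = 0.3108
c = S₁ / A₁^z = 7 / 78.5^0.3108 = 7 / 3.881 = 1.804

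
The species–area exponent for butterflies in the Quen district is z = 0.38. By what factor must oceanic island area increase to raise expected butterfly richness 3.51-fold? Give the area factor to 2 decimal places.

(A₂/A₁)^0.38 = 3.51, so A₂/A₁ = 3.51^(1/0.38) = 3.51^2.632
ln(A₂/A₁) = ln 3.51 / 0.38 = 1.2556 / 0.38 = 3.3043
A₂/A₁ = e^3.3043 ≈ 27.23

27.23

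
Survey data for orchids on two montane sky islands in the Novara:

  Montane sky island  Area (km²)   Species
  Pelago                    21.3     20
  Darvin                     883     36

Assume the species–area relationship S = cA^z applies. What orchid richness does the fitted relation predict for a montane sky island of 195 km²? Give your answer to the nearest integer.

28

z = ln(36/20) / ln(883/21.3) = 0.5878 / 3.7246 = 0.1578
c = 20 / 21.3^0.1578 = 20 / 1.62 = 12.34
S₃ = 12.34 × 195^0.1578 = 12.34 × 2.298 ≈ 28.37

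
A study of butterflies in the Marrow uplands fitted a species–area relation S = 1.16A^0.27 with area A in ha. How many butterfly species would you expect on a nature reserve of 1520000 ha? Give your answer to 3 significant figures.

S = 1.16 × 1520000^0.27
ln S = ln 1.16 + 0.27 × ln 1520000 = 0.1484 + 0.27 × 14.2342 = 3.9917
S = e^3.9917 ≈ 54.14

54.1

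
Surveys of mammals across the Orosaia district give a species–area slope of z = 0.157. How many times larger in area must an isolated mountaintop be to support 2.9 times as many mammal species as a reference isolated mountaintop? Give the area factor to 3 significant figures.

881

(A₂/A₁)^0.157 = 2.9, so A₂/A₁ = 2.9^(1/0.157) = 2.9^6.369
ln(A₂/A₁) = ln 2.9 / 0.157 = 1.0647 / 0.157 = 6.7816
A₂/A₁ = e^6.7816 ≈ 881.5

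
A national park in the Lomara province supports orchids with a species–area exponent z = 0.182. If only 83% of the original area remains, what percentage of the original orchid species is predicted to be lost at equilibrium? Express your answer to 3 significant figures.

3.33%

S_new/S_old = (A_new/A_old)^z = 0.83^0.182
= exp(0.182 × ln 0.83) = exp(0.182 × -0.1863) = exp(-0.0339) ≈ 0.9667
Fraction lost = 1 − 0.9667 = 0.03334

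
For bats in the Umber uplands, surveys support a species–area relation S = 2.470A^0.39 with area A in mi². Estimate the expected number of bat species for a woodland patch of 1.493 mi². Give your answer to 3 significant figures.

2.89

S = 2.47 × 1.493^0.39
ln S = ln 2.47 + 0.39 × ln 1.493 = 0.9042 + 0.39 × 0.4008 = 1.0605
S = e^1.0605 ≈ 2.888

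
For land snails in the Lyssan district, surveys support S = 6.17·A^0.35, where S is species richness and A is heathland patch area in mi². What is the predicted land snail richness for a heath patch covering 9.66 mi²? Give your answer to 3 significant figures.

13.6

S = 6.17 × 9.66^0.35
ln S = ln 6.17 + 0.35 × ln 9.66 = 1.8197 + 0.35 × 2.2680 = 2.6135
S = e^2.6135 ≈ 13.65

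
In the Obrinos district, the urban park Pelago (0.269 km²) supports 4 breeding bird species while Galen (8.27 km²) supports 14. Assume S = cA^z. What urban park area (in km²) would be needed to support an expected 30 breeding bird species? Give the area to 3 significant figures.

66.5 km²

z = ln(14/4) / ln(8.27/0.269) = 1.2528 / 3.4257 = 0.3657
c = 4 / 0.269^0.3657 = 4 / 0.6187 = 6.465
A = (30/6.465)^(1/0.3657) ⇒ ln A = ln(4.64)/0.3657 = 4.1967
A = e^4.1967 ≈ 66.47 km²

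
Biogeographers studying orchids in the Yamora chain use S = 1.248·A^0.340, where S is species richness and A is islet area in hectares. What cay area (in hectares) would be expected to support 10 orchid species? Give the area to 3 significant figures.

455 hectares

10 = 1.248 × A^0.34  ⇒  A^0.34 = 10/1.248 = 8.013
ln A = ln(8.013) / 0.34 = 2.0810 / 0.34 = 6.1207
A = e^6.1207 ≈ 455.2 hectares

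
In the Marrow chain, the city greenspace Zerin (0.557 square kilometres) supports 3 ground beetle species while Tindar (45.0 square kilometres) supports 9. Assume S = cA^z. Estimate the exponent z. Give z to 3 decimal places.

0.250

Taking logs: ln S = ln c + z ln A, so z = (ln S₂ − ln S₁)/(ln A₂ − ln A₁).
z = ln(9/3) / ln(45/0.557) = ln(3) / ln(80.79) = 1.0986 / 4.3919 = 0.2501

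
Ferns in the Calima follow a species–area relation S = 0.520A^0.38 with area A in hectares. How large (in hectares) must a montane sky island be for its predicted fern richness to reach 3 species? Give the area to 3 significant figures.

101 hectares

3 = 0.52 × A^0.38  ⇒  A^0.38 = 3/0.52 = 5.769
ln A = ln(5.769) / 0.38 = 1.7525 / 0.38 = 4.6119
A = e^4.6119 ≈ 100.7 hectares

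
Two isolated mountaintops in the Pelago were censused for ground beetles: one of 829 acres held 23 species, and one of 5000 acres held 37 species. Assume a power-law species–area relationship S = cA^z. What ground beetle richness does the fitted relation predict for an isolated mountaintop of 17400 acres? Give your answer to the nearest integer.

51

z = ln(37/23) / ln(5000/829) = 0.4754 / 1.7970 = 0.2646
c = 23 / 829^0.2646 = 23 / 5.918 = 3.887
S₃ = 3.887 × 17400^0.2646 = 3.887 × 13.24 ≈ 51.46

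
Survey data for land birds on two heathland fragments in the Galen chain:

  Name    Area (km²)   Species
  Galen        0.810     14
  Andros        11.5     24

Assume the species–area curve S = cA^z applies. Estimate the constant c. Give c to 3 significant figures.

14.6

z = ln(S₂/S₁) / ln(A₂/A₁) = ln(24/14) / ln(11.5/0.81) = 0.5390 / 2.6531 = 0.2032
c = S₁ / A₁^z = 14 / 0.81^0.2032 = 14 / 0.9581 = 14.61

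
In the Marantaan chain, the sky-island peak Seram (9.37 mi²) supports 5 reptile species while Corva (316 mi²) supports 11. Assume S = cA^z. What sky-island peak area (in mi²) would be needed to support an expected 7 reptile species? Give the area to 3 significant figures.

42.1 mi²

z = ln(11/5) / ln(316/9.37) = 0.7885 / 3.5182 = 0.2241
c = 5 / 9.37^0.2241 = 5 / 1.651 = 3.028
A = (7/3.028)^(1/0.2241) ⇒ ln A = ln(2.312)/0.2241 = 3.7389
A = e^3.7389 ≈ 42.05 mi²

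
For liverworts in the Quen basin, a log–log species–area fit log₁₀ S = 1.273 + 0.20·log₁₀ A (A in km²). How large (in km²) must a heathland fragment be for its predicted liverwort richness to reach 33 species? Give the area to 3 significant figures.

33 = 18.75 × A^0.2  ⇒  A^0.2 = 33/18.75 = 1.76
ln A = ln(1.76) / 0.2 = 0.5653 / 0.2 = 2.8266
A = e^2.8266 ≈ 16.89 km²

16.9 km²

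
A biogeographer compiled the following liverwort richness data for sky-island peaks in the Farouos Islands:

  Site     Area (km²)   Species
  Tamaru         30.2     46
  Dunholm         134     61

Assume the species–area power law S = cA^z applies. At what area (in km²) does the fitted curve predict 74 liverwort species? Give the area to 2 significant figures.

370 km²

z = ln(61/46) / ln(134/30.2) = 0.2822 / 1.4900 = 0.1894
c = 46 / 30.2^0.1894 = 46 / 1.907 = 24.12
A = (74/24.12)^(1/0.1894) ⇒ ln A = ln(3.068)/0.1894 = 5.9178
A = e^5.9178 ≈ 371.6 km²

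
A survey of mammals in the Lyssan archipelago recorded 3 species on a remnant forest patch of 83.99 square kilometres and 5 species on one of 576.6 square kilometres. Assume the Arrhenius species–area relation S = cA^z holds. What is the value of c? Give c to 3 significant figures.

0.927

z = ln(S₂/S₁) / ln(A₂/A₁) = ln(5/3) / ln(576.6/83.99) = 0.5108 / 1.9265 = 0.2652
c = S₁ / A₁^z = 3 / 83.99^0.2652 = 3 / 3.238 = 0.9266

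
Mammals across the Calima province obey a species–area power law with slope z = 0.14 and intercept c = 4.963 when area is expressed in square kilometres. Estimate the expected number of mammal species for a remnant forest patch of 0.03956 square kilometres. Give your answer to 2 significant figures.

S = 4.963 × 0.03956^0.14 = 4.963 × 0.6362 ≈ 3.158

3.2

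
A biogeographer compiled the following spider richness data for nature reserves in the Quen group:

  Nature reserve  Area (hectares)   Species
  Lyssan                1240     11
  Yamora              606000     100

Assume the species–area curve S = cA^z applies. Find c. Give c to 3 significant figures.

z = ln(S₂/S₁) / ln(A₂/A₁) = ln(100/11) / ln(606000/1240) = 2.2073 / 6.1918 = 0.3565
c = S₁ / A₁^z = 11 / 1240^0.3565 = 11 / 12.67 = 0.8682

0.868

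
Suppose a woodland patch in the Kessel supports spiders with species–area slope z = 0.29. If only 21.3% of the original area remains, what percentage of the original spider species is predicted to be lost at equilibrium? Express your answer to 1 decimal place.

S_new/S_old = (A_new/A_old)^z = 0.213^0.29
= exp(0.29 × ln 0.213) = exp(0.29 × -1.5465) = exp(-0.4485) ≈ 0.6386
Fraction lost = 1 − 0.6386 = 0.3614

36.1%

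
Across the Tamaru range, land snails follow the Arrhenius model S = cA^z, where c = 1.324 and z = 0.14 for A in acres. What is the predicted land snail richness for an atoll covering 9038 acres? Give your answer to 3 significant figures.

4.74

S = 1.324 × 9038^0.14 = 1.324 × 3.58 ≈ 4.74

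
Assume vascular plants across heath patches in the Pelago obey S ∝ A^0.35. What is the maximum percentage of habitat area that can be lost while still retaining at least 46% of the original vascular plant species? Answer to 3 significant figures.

89.1%

Need (A_new/A_old)^0.35 = 0.46, so A_new/A_old = 0.46^(1/0.35) = 0.46^2.857
ln(A_new/A_old) = ln 0.46 / 0.35 = -0.7765 / 0.35 = -2.2187
A_new/A_old = e^-2.2187 ≈ 0.1088
Fraction that can be lost = 1 − 0.1088 = 0.8912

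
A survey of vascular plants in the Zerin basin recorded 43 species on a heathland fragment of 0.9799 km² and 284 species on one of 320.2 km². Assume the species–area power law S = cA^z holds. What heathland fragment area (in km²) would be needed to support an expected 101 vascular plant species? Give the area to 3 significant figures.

13.4 km²

z = ln(284/43) / ln(320.2/0.9799) = 1.8878 / 5.7893 = 0.3261
c = 43 / 0.9799^0.3261 = 43 / 0.9934 = 43.29
A = (101/43.29)^(1/0.3261) ⇒ ln A = ln(2.333)/0.3261 = 2.5984
A = e^2.5984 ≈ 13.44 km²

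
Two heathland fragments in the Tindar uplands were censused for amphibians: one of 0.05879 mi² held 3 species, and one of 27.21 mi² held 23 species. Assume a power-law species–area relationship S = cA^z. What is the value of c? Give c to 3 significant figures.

z = ln(S₂/S₁) / ln(A₂/A₁) = ln(23/3) / ln(27.21/0.05879) = 2.0369 / 6.1374 = 0.3319
c = S₁ / A₁^z = 3 / 0.05879^0.3319 = 3 / 0.3904 = 7.684

7.68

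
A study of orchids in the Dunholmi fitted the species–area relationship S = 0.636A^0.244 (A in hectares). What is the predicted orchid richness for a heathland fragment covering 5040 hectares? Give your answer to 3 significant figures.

5.09

S = 0.636 × 5040^0.244
ln S = ln 0.636 + 0.244 × ln 5040 = -0.4526 + 0.244 × 8.5252 = 1.6276
S = e^1.6276 ≈ 5.092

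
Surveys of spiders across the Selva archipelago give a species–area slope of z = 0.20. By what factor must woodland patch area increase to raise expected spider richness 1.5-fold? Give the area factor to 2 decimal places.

7.59

(A₂/A₁)^0.2 = 1.5, so A₂/A₁ = 1.5^(1/0.2) = 1.5^5
ln(A₂/A₁) = ln 1.5 / 0.2 = 0.4055 / 0.2 = 2.0273
A₂/A₁ = e^2.0273 ≈ 7.594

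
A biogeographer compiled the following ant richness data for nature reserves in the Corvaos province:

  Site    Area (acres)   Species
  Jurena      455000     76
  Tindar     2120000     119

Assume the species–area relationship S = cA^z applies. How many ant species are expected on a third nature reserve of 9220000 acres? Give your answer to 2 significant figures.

z = ln(119/76) / ln(2120000/455000) = 0.4484 / 1.5389 = 0.2914
c = 76 / 455000^0.2914 = 76 / 44.53 = 1.707
S₃ = 1.707 × 9220000^0.2914 = 1.707 × 107 ≈ 182.6

180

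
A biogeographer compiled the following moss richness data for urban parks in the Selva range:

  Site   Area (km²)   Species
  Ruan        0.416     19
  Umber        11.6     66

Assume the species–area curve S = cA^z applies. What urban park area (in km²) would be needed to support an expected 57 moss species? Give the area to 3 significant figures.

7.84 km²

z = ln(66/19) / ln(11.6/0.416) = 1.2452 / 3.3281 = 0.3742
c = 19 / 0.416^0.3742 = 19 / 0.7202 = 26.38
A = (57/26.38)^(1/0.3742) ⇒ ln A = ln(2.161)/0.3742 = 2.0592
A = e^2.0592 ≈ 7.84 km²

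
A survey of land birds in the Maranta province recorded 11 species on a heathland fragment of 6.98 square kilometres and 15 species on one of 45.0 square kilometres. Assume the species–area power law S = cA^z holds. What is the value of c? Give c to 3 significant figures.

z = ln(S₂/S₁) / ln(A₂/A₁) = ln(15/11) / ln(45/6.98) = 0.3102 / 1.8636 = 0.1664
c = S₁ / A₁^z = 11 / 6.98^0.1664 = 11 / 1.382 = 7.961

7.96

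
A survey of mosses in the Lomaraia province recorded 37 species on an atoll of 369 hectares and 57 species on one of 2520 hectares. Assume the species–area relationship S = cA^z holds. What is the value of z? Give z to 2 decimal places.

0.22

Taking logs: ln S = ln c + z ln A, so z = (ln S₂ − ln S₁)/(ln A₂ − ln A₁).
z = ln(57/37) / ln(2520/369) = ln(1.541) / ln(6.829) = 0.4321 / 1.9212 = 0.2249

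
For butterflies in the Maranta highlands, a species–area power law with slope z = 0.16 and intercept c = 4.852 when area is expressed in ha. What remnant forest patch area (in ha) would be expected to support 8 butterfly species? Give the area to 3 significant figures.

22.8 ha

8 = 4.852 × A^0.16  ⇒  A^0.16 = 8/4.852 = 1.649
ln A = ln(1.649) / 0.16 = 0.5001 / 0.16 = 3.1253
A = e^3.1253 ≈ 22.77 ha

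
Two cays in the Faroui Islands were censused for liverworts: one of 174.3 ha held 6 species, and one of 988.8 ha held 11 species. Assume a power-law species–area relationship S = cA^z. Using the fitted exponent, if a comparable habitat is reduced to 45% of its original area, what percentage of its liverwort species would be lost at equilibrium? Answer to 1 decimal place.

z = ln(11/6) / ln(988.8/174.3) = 0.6061 / 1.7357 = 0.3492
S_new/S_old = (A_new/A_old)^z = 0.45^0.3492 = exp(0.3492 × -0.7985) = 0.7567
Fraction lost = 1 − 0.7567 = 0.2433

24.3%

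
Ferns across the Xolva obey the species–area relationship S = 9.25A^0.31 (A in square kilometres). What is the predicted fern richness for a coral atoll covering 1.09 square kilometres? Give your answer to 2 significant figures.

9.5

S = 9.25 × 1.09^0.31 = 9.25 × 1.027 ≈ 9.5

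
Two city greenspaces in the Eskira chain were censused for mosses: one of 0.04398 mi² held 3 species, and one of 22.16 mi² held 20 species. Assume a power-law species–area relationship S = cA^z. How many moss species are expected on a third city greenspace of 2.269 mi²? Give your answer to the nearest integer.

z = ln(20/3) / ln(22.16/0.04398) = 1.8971 / 6.2223 = 0.3049
c = 3 / 0.04398^0.3049 = 3 / 0.3858 = 7.776
S₃ = 7.776 × 2.269^0.3049 = 7.776 × 1.284 ≈ 9.983

10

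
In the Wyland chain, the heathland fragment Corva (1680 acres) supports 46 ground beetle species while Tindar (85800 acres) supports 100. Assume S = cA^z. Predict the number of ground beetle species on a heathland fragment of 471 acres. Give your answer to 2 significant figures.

36

z = ln(100/46) / ln(85800/1680) = 0.7765 / 3.9332 = 0.1974
c = 46 / 1680^0.1974 = 46 / 4.333 = 10.62
S₃ = 10.62 × 471^0.1974 = 10.62 × 3.371 ≈ 35.79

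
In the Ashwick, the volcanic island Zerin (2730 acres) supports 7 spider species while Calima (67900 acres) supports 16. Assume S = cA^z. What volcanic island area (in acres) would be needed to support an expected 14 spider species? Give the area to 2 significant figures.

40000 acres

z = ln(16/7) / ln(67900/2730) = 0.8267 / 3.2137 = 0.2572
c = 7 / 2730^0.2572 = 7 / 7.654 = 0.9145
A = (14/0.9145)^(1/0.2572) ⇒ ln A = ln(15.31)/0.2572 = 10.6067
A = e^10.6067 ≈ 40404 acres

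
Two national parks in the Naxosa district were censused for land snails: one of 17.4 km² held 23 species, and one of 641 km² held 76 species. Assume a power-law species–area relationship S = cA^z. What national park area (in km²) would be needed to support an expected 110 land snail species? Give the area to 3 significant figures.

1960 km²

z = ln(76/23) / ln(641/17.4) = 1.1952 / 3.6066 = 0.3314
c = 23 / 17.4^0.3314 = 23 / 2.577 = 8.925
A = (110/8.925)^(1/0.3314) ⇒ ln A = ln(12.33)/0.3314 = 7.5787
A = e^7.5787 ≈ 1956 km²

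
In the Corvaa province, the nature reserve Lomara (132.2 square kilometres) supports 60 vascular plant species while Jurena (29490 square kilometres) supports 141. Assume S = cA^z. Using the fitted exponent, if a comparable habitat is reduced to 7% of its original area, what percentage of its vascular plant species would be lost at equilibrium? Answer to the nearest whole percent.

34%

z = ln(141/60) / ln(29490/132.2) = 0.8544 / 5.4075 = 0.1580
S_new/S_old = (A_new/A_old)^z = 0.07^0.1580 = exp(0.1580 × -2.6593) = 0.6569
Fraction lost = 1 − 0.6569 = 0.3431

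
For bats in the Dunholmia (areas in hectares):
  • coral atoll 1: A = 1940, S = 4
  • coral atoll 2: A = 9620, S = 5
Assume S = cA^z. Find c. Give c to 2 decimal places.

1.39

z = ln(S₂/S₁) / ln(A₂/A₁) = ln(5/4) / ln(9620/1940) = 0.2231 / 1.6012 = 0.1394
c = S₁ / A₁^z = 4 / 1940^0.1394 = 4 / 2.872 = 1.393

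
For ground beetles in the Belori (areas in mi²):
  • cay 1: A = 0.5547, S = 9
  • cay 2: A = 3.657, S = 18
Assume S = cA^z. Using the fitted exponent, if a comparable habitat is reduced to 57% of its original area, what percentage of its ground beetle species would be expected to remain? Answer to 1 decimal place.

z = ln(18/9) / ln(3.657/0.5547) = 0.6931 / 1.8860 = 0.3675
S_new/S_old = (A_new/A_old)^z = 0.57^0.3675 = exp(0.3675 × -0.5621) = 0.8133

81.3%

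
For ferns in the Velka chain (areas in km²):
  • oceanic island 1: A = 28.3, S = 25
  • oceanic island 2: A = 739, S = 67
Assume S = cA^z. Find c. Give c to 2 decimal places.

z = ln(S₂/S₁) / ln(A₂/A₁) = ln(67/25) / ln(739/28.3) = 0.9858 / 3.2624 = 0.3022
c = S₁ / A₁^z = 25 / 28.3^0.3022 = 25 / 2.746 = 9.104

9.10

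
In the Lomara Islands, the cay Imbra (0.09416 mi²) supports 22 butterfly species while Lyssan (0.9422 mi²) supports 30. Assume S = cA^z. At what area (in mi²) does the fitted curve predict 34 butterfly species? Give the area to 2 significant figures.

2.4 mi²

z = ln(30/22) / ln(0.9422/0.09416) = 0.3102 / 2.3032 = 0.1347
c = 22 / 0.09416^0.1347 = 22 / 0.7275 = 30.24
A = (34/30.24)^(1/0.1347) ⇒ ln A = ln(1.124)/0.1347 = 0.8699
A = e^0.8699 ≈ 2.387 mi²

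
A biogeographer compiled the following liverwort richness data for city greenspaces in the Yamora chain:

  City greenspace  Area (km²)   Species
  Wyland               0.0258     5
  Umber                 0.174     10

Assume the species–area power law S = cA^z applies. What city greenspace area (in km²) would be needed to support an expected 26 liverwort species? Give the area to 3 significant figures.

2.42 km²

z = ln(10/5) / ln(0.174/0.0258) = 0.6931 / 1.9087 = 0.3632
c = 5 / 0.0258^0.3632 = 5 / 0.265 = 18.87
A = (26/18.87)^(1/0.3632) ⇒ ln A = ln(1.378)/0.3632 = 0.8824
A = e^0.8824 ≈ 2.417 km²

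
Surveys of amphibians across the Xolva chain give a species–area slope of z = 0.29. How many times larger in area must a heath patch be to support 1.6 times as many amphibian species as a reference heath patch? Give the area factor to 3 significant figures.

5.06

(A₂/A₁)^0.29 = 1.6, so A₂/A₁ = 1.6^(1/0.29) = 1.6^3.448
ln(A₂/A₁) = ln 1.6 / 0.29 = 0.4700 / 0.29 = 1.6207
A₂/A₁ = e^1.6207 ≈ 5.057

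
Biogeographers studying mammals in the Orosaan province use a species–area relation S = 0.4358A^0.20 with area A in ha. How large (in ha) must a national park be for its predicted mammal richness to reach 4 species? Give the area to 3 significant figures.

65100 ha

4 = 0.4358 × A^0.2  ⇒  A^0.2 = 4/0.4358 = 9.179
ln A = ln(9.179) / 0.2 = 2.2169 / 0.2 = 11.0843
A = e^11.0843 ≈ 65142 ha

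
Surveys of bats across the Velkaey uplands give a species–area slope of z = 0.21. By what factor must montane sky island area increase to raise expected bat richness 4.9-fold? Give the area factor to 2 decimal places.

1934.85

(A₂/A₁)^0.21 = 4.9, so A₂/A₁ = 4.9^(1/0.21) = 4.9^4.762
ln(A₂/A₁) = ln 4.9 / 0.21 = 1.5892 / 0.21 = 7.5678
A₂/A₁ = e^7.5678 ≈ 1935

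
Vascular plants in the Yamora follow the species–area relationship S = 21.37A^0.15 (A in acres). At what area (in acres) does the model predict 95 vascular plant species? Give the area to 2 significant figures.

21000 acres

95 = 21.37 × A^0.15  ⇒  A^0.15 = 95/21.37 = 4.445
ln A = ln(4.445) / 0.15 = 1.4919 / 0.15 = 9.9459
A = e^9.9459 ≈ 20867 acres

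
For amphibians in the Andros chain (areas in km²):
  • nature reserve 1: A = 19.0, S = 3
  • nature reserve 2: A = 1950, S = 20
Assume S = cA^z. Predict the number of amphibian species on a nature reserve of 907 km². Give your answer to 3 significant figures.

z = ln(20/3) / ln(1950/19) = 1.8971 / 4.6311 = 0.4096
c = 3 / 19^0.4096 = 3 / 3.341 = 0.898
S₃ = 0.898 × 907^0.4096 = 0.898 × 16.28 ≈ 14.62

14.6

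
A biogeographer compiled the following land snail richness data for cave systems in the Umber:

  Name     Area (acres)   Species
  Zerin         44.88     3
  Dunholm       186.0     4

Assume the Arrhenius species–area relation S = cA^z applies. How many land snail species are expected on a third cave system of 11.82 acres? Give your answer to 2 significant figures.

z = ln(4/3) / ln(186/44.88) = 0.2877 / 1.4218 = 0.2023
c = 3 / 44.88^0.2023 = 3 / 2.159 = 1.389
S₃ = 1.389 × 11.82^0.2023 = 1.389 × 1.648 ≈ 2.29

2.3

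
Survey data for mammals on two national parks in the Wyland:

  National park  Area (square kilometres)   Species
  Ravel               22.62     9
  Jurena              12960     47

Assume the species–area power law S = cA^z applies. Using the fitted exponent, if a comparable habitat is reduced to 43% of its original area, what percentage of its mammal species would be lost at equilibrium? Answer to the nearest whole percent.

z = ln(47/9) / ln(12960/22.62) = 1.6529 / 6.3508 = 0.2603
S_new/S_old = (A_new/A_old)^z = 0.43^0.2603 = exp(0.2603 × -0.8440) = 0.8028
Fraction lost = 1 − 0.8028 = 0.1972

20%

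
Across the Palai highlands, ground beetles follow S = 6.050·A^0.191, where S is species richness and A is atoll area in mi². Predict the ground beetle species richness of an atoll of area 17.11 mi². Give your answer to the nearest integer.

S = 6.05 × 17.11^0.191
ln S = ln 6.05 + 0.191 × ln 17.11 = 1.8001 + 0.191 × 2.8397 = 2.3424
S = e^2.3424 ≈ 10.41

10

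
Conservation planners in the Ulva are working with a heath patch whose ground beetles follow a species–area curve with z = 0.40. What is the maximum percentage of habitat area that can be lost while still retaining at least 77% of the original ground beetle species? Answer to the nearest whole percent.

48%

Need (A_new/A_old)^0.4 = 0.77, so A_new/A_old = 0.77^(1/0.4) = 0.77^2.5
ln(A_new/A_old) = ln 0.77 / 0.4 = -0.2614 / 0.4 = -0.6534
A_new/A_old = e^-0.6534 ≈ 0.5203
Fraction that can be lost = 1 − 0.5203 = 0.4797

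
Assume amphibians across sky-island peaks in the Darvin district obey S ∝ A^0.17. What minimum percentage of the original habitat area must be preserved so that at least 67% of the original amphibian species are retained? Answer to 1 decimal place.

Need (A_new/A_old)^0.17 = 0.67, so A_new/A_old = 0.67^(1/0.17) = 0.67^5.882
ln(A_new/A_old) = ln 0.67 / 0.17 = -0.4005 / 0.17 = -2.3558
A_new/A_old = e^-2.3558 ≈ 0.09482

9.5%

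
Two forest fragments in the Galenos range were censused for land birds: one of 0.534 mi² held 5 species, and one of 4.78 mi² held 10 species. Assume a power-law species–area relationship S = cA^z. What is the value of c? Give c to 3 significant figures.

6.10

z = ln(S₂/S₁) / ln(A₂/A₁) = ln(10/5) / ln(4.78/0.534) = 0.6931 / 2.1918 = 0.3162
c = S₁ / A₁^z = 5 / 0.534^0.3162 = 5 / 0.82 = 6.097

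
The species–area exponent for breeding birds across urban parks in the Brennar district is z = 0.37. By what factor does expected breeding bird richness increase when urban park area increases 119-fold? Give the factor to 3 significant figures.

5.86

S₂/S₁ = (A₂/A₁)^z = 119^0.37
ln(S₂/S₁) = 0.37 × ln 119 = 0.37 × 4.7791 = 1.7683
S₂/S₁ = e^1.7683 ≈ 5.861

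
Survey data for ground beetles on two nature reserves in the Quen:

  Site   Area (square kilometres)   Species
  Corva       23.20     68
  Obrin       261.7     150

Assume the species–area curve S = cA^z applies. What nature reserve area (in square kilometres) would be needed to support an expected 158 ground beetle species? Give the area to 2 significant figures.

z = ln(150/68) / ln(261.7/23.2) = 0.7911 / 2.4230 = 0.3265
c = 68 / 23.2^0.3265 = 68 / 2.791 = 24.36
A = (158/24.36)^(1/0.3265) ⇒ ln A = ln(6.486)/0.3265 = 5.7263
A = e^5.7263 ≈ 306.8 square kilometres

310 square kilometres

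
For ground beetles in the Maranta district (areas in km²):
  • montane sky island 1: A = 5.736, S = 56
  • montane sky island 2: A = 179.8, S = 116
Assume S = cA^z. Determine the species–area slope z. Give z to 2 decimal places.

Taking logs: ln S = ln c + z ln A, so z = (ln S₂ − ln S₁)/(ln A₂ − ln A₁).
z = ln(116/56) / ln(179.8/5.736) = ln(2.071) / ln(31.35) = 0.7282 / 3.4451 = 0.2114

0.21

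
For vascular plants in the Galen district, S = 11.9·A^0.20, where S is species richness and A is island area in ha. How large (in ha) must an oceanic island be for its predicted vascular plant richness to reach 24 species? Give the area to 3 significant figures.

33.4 ha

24 = 11.9 × A^0.2  ⇒  A^0.2 = 24/11.9 = 2.017
ln A = ln(2.017) / 0.2 = 0.7015 / 0.2 = 3.5076
A = e^3.5076 ≈ 33.37 ha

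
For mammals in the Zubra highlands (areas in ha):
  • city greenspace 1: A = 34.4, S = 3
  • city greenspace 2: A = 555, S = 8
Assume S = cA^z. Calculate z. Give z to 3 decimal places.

Taking logs: ln S = ln c + z ln A, so z = (ln S₂ − ln S₁)/(ln A₂ − ln A₁).
z = ln(8/3) / ln(555/34.4) = ln(2.667) / ln(16.13) = 0.9808 / 2.7809 = 0.3527

0.353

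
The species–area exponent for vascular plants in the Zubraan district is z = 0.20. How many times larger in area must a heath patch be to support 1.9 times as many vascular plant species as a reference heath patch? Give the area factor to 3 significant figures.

(A₂/A₁)^0.2 = 1.9, so A₂/A₁ = 1.9^(1/0.2) = 1.9^5
ln(A₂/A₁) = ln 1.9 / 0.2 = 0.6419 / 0.2 = 3.2093
A₂/A₁ = e^3.2093 ≈ 24.76

24.8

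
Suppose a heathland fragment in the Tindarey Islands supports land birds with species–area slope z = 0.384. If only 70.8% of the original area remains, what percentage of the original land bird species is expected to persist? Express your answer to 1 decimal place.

S_new/S_old = (A_new/A_old)^z = 0.708^0.384
= exp(0.384 × ln 0.708) = exp(0.384 × -0.3453) = exp(-0.1326) ≈ 0.8758

87.6%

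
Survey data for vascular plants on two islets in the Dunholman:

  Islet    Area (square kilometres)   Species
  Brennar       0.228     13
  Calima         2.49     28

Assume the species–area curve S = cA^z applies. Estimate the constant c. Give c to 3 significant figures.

20.9

z = ln(S₂/S₁) / ln(A₂/A₁) = ln(28/13) / ln(2.49/0.228) = 0.7673 / 2.3907 = 0.3209
c = S₁ / A₁^z = 13 / 0.228^0.3209 = 13 / 0.6222 = 20.89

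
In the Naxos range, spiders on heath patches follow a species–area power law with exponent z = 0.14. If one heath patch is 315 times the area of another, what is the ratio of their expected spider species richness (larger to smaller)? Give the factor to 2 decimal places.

S₂/S₁ = (A₂/A₁)^z = 315^0.14
ln(S₂/S₁) = 0.14 × ln 315 = 0.14 × 5.7526 = 0.8054
S₂/S₁ = e^0.8054 ≈ 2.238

2.24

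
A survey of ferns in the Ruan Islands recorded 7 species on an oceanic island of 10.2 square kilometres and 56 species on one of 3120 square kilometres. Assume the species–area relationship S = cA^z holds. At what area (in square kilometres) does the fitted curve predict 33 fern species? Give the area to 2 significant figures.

z = ln(56/7) / ln(3120/10.2) = 2.0794 / 5.7232 = 0.3633
c = 7 / 10.2^0.3633 = 7 / 2.325 = 3.01
A = (33/3.01)^(1/0.3633) ⇒ ln A = ln(10.96)/0.3633 = 6.5901
A = e^6.5901 ≈ 727.8 square kilometres

730 square kilometres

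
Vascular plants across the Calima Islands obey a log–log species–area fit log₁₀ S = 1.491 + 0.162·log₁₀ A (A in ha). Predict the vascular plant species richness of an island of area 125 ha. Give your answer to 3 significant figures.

67.7

S = 30.97 × 125^0.162
ln S = ln 30.97 + 0.162 × ln 125 = 3.4332 + 0.162 × 4.8283 = 4.2153
S = e^4.2153 ≈ 67.72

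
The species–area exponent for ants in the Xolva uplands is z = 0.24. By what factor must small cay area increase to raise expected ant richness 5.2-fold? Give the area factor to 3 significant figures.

(A₂/A₁)^0.24 = 5.2, so A₂/A₁ = 5.2^(1/0.24) = 5.2^4.167
ln(A₂/A₁) = ln 5.2 / 0.24 = 1.6487 / 0.24 = 6.8694
A₂/A₁ = e^6.8694 ≈ 962.4

962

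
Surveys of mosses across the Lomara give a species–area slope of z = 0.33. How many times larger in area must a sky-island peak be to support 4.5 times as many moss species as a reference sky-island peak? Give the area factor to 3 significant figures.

(A₂/A₁)^0.33 = 4.5, so A₂/A₁ = 4.5^(1/0.33) = 4.5^3.03
ln(A₂/A₁) = ln 4.5 / 0.33 = 1.5041 / 0.33 = 4.5578
A₂/A₁ = e^4.5578 ≈ 95.37

95.4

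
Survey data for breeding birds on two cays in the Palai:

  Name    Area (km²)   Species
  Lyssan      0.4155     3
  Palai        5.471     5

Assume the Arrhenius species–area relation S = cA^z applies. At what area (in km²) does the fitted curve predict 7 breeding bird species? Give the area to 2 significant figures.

z = ln(5/3) / ln(5.471/0.4155) = 0.5108 / 2.5777 = 0.1982
c = 3 / 0.4155^0.1982 = 3 / 0.8403 = 3.57
A = (7/3.57)^(1/0.1982) ⇒ ln A = ln(1.961)/0.1982 = 3.3974
A = e^3.3974 ≈ 29.89 km²

30 km²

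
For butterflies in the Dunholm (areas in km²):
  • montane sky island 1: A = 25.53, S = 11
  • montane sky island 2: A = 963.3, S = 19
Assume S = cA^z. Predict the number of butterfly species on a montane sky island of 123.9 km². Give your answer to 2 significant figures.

14

z = ln(19/11) / ln(963.3/25.53) = 0.5465 / 3.6305 = 0.1505
c = 11 / 25.53^0.1505 = 11 / 1.629 = 6.754
S₃ = 6.754 × 123.9^0.1505 = 6.754 × 2.066 ≈ 13.95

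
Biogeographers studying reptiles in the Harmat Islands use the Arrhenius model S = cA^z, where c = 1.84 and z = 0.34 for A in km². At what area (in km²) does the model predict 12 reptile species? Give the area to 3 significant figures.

12 = 1.84 × A^0.34  ⇒  A^0.34 = 12/1.84 = 6.522
ln A = ln(6.522) / 0.34 = 1.8751 / 0.34 = 5.5151
A = e^5.5151 ≈ 248.4 km²

248 km²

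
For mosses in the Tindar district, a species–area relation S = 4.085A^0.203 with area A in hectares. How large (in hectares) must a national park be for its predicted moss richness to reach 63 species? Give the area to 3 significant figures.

713000 hectares

63 = 4.085 × A^0.203  ⇒  A^0.203 = 63/4.085 = 15.42
ln A = ln(15.42) / 0.203 = 2.7358 / 0.203 = 13.4769
A = e^13.4769 ≈ 712768 hectares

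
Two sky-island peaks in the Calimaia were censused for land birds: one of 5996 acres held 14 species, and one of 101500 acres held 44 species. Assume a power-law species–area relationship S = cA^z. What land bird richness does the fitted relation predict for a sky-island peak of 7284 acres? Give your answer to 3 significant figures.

15.1

z = ln(44/14) / ln(101500/5996) = 1.1451 / 2.8290 = 0.4048
c = 14 / 5996^0.4048 = 14 / 33.82 = 0.4139
S₃ = 0.4139 × 7284^0.4048 = 0.4139 × 36.6 ≈ 15.15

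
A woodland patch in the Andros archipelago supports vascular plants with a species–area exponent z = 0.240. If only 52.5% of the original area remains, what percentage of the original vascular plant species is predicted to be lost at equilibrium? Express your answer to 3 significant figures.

S_new/S_old = (A_new/A_old)^z = 0.525^0.24
= exp(0.24 × ln 0.525) = exp(0.24 × -0.6444) = exp(-0.1546) ≈ 0.8567
Fraction lost = 1 − 0.8567 = 0.1433

14.3%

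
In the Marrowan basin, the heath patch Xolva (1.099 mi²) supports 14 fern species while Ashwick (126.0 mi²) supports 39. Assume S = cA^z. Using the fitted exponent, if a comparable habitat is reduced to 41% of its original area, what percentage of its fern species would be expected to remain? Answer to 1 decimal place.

82.5%

z = ln(39/14) / ln(126/1.099) = 1.0245 / 4.7419 = 0.2161
S_new/S_old = (A_new/A_old)^z = 0.41^0.2161 = exp(0.2161 × -0.8916) = 0.8248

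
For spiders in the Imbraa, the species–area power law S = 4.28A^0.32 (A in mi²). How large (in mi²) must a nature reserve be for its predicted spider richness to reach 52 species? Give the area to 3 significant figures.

2450 mi²

52 = 4.28 × A^0.32  ⇒  A^0.32 = 52/4.28 = 12.15
ln A = ln(12.15) / 0.32 = 2.4973 / 0.32 = 7.8040
A = e^7.8040 ≈ 2450 mi²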